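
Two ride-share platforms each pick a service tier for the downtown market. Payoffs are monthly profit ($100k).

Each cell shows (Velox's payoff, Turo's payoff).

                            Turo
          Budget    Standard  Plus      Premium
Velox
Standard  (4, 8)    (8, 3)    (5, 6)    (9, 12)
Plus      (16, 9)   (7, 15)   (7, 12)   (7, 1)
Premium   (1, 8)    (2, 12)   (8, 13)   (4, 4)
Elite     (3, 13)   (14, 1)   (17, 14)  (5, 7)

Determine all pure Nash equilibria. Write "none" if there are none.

(Standard, Budget): Velox can switch to Plus (4 → 16). Not NE.
(Standard, Standard): Velox can switch to Elite (8 → 14). Not NE.
(Standard, Plus): Velox can switch to Plus (5 → 7). Not NE.
(Standard, Premium): Velox gets 9, best alternative 7; Turo gets 12, best alternative 8. No profitable deviation — NE.
(Plus, Budget): Turo can switch to Standard (9 → 15). Not NE.
(Plus, Standard): Velox can switch to Standard (7 → 8). Not NE.
(Plus, Plus): Velox can switch to Premium (7 → 8). Not NE.
(Plus, Premium): Velox can switch to Standard (7 → 9). Not NE.
(Premium, Budget): Velox can switch to Standard (1 → 4). Not NE.
(Premium, Standard): Velox can switch to Standard (2 → 8). Not NE.
(Premium, Plus): Velox can switch to Elite (8 → 17). Not NE.
(Premium, Premium): Velox can switch to Standard (4 → 9). Not NE.
(Elite, Budget): Velox can switch to Standard (3 → 4). Not NE.
(Elite, Plus): Velox gets 17, best alternative 8; Turo gets 14, best alternative 13. No profitable deviation — NE.
(The remaining 2 profiles each have a profitable deviation by the same check.)

(Standard, Premium) and (Elite, Plus)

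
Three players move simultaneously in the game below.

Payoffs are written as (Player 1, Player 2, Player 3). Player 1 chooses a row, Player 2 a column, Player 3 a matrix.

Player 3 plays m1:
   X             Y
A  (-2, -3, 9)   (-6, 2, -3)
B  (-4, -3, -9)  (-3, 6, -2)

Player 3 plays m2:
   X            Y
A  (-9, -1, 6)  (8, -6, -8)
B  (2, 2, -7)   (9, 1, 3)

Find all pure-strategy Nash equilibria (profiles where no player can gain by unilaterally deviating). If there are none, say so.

(B, X, m2)

For each player, find the best response to each opponent profile; mutual best responses are the pure NE.
Player 1 against (X, m1): payoffs -2, -4 → best response A.
Player 1 against (X, m2): payoffs -9, 2 → best response B.
Player 1 against (Y, m1): payoffs -6, -3 → best response B.
Player 1 against (Y, m2): payoffs 8, 9 → best response B.
Player 2 against (A, m1): payoffs -3, 2 → best response Y.
Player 2 against (A, m2): payoffs -1, -6 → best response X.
Player 2 against (B, m1): payoffs -3, 6 → best response Y.
Player 2 against (B, m2): payoffs 2, 1 → best response X.
Player 3 against (A, X): payoffs 9, 6 → best response m1.
Player 3 against (A, Y): payoffs -3, -8 → best response m1.
Player 3 against (B, X): payoffs -9, -7 → best response m2.
Player 3 against (B, Y): payoffs -2, 3 → best response m2.
Mutual best responses: (B, X, m2).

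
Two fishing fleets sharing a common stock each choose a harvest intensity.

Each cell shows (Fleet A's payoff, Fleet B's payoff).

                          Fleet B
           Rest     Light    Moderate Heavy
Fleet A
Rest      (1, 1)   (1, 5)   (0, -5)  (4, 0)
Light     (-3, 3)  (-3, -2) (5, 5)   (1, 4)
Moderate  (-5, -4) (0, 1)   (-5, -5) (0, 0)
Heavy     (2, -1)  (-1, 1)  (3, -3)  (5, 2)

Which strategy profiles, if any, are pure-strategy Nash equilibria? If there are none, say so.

Fleet A against Rest: payoffs 1, -3, -5, 2 → best response Heavy.
Fleet A against Light: payoffs 1, -3, 0, -1 → best response Rest.
Fleet A against Moderate: payoffs 0, 5, -5, 3 → best response Light.
Fleet A against Heavy: payoffs 4, 1, 0, 5 → best response Heavy.
Fleet B against Rest: payoffs 1, 5, -5, 0 → best response Light.
Fleet B against Light: payoffs 3, -2, 5, 4 → best response Moderate.
Fleet B against Moderate: payoffs -4, 1, -5, 0 → best response Light.
Fleet B against Heavy: payoffs -1, 1, -3, 2 → best response Heavy.
Mutual best responses: (Rest, Light); (Light, Moderate); (Heavy, Heavy).

(Rest, Light), (Light, Moderate), (Heavy, Heavy)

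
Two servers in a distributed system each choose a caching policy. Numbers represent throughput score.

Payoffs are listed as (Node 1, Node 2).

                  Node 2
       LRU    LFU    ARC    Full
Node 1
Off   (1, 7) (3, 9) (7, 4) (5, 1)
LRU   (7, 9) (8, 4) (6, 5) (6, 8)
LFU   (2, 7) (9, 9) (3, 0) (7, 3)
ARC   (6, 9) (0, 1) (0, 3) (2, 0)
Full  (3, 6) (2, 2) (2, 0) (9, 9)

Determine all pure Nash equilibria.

The pure Nash equilibria are (LRU, LRU); (LFU, LFU); (Full, Full).

(Off, LRU): Node 1 can switch to LRU (1 → 7). Not NE.
(Off, LFU): Node 1 can switch to LRU (3 → 8). Not NE.
(Off, ARC): Node 2 can switch to LRU (4 → 7). Not NE.
(Off, Full): Node 1 can switch to LRU (5 → 6). Not NE.
(LRU, LRU): Node 1 gets 7, best alternative 6; Node 2 gets 9, best alternative 8. No profitable deviation — NE.
(LRU, LFU): Node 1 can switch to LFU (8 → 9). Not NE.
(LRU, ARC): Node 1 can switch to Off (6 → 7). Not NE.
(LRU, Full): Node 1 can switch to LFU (6 → 7). Not NE.
(LFU, LRU): Node 1 can switch to LRU (2 → 7). Not NE.
(LFU, LFU): Node 1 gets 9, best alternative 8; Node 2 gets 9, best alternative 7. No profitable deviation — NE.
(LFU, ARC): Node 1 can switch to Off (3 → 7). Not NE.
(LFU, Full): Node 1 can switch to Full (7 → 9). Not NE.
(ARC, LRU): Node 1 can switch to LRU (6 → 7). Not NE.
(ARC, LFU): Node 1 can switch to Off (0 → 3). Not NE.
(Full, Full): Node 1 gets 9, best alternative 7; Node 2 gets 9, best alternative 6. No profitable deviation — NE.
(The remaining 5 profiles each have a profitable deviation by the same check.)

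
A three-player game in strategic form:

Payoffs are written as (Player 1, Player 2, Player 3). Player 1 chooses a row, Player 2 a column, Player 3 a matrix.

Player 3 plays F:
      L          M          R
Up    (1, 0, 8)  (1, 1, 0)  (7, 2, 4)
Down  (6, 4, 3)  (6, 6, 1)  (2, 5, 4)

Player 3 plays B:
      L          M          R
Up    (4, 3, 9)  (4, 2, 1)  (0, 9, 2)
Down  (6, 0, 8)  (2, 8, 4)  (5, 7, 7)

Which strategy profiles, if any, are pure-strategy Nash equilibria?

(Up, R, F)

Player 1 against (L, F): payoffs 1, 6 → best response Down.
Player 1 against (L, B): payoffs 4, 6 → best response Down.
Player 1 against (M, F): payoffs 1, 6 → best response Down.
Player 1 against (M, B): payoffs 4, 2 → best response Up.
Player 1 against (R, F): payoffs 7, 2 → best response Up.
Player 1 against (R, B): payoffs 0, 5 → best response Down.
Player 2 against (Up, F): payoffs 0, 1, 2 → best response R.
Player 2 against (Up, B): payoffs 3, 2, 9 → best response R.
Player 2 against (Down, F): payoffs 4, 6, 5 → best response M.
Player 2 against (Down, B): payoffs 0, 8, 7 → best response M.
Player 3 against (Up, L): payoffs 8, 9 → best response B.
Player 3 against (Up, M): payoffs 0, 1 → best response B.
Player 3 against (Up, R): payoffs 4, 2 → best response F.
Player 3 against (Down, L): payoffs 3, 8 → best response B.
Player 3 against (Down, M): payoffs 1, 4 → best response B.
Player 3 against (Down, R): payoffs 4, 7 → best response B.
Mutual best responses: (Up, R, F).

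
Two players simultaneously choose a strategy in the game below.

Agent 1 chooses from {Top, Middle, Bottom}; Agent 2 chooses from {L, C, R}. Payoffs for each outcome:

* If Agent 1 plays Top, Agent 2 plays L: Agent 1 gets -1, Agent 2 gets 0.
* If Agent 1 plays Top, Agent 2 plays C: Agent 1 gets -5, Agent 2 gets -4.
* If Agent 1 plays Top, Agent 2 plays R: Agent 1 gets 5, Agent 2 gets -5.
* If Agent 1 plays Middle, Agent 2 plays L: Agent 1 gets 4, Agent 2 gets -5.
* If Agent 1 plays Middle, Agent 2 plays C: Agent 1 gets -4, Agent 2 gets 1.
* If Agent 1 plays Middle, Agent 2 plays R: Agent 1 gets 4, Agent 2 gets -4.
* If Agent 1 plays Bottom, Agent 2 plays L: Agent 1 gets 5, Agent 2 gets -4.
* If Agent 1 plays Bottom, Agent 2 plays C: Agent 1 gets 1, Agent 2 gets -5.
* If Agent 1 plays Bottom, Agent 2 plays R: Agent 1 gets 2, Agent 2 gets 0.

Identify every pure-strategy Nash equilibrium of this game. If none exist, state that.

No pure-strategy Nash equilibrium.

(Top, L): Agent 1 can switch to Middle (-1 → 4). Not NE.
(Top, C): Agent 1 can switch to Middle (-5 → -4). Not NE.
(Top, R): Agent 2 can switch to L (-5 → 0). Not NE.
(Middle, L): Agent 1 can switch to Bottom (4 → 5). Not NE.
(Middle, C): Agent 1 can switch to Bottom (-4 → 1). Not NE.
(Middle, R): Agent 1 can switch to Top (4 → 5). Not NE.
(Bottom, L): Agent 2 can switch to R (-4 → 0). Not NE.
(Bottom, C): Agent 2 can switch to L (-5 → -4). Not NE.
(Bottom, R): Agent 1 can switch to Top (2 → 5). Not NE.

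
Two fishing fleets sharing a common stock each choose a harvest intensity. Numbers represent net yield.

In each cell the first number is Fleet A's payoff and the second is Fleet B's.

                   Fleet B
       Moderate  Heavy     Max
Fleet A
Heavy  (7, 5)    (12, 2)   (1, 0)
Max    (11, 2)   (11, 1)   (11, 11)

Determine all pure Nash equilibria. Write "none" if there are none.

(Max, Max)

Fleet A against Moderate: payoffs 7, 11 → best response Max.
Fleet A against Heavy: payoffs 12, 11 → best response Heavy.
Fleet A against Max: payoffs 1, 11 → best response Max.
Fleet B against Heavy: payoffs 5, 2, 0 → best response Moderate.
Fleet B against Max: payoffs 2, 1, 11 → best response Max.
Mutual best responses: (Max, Max).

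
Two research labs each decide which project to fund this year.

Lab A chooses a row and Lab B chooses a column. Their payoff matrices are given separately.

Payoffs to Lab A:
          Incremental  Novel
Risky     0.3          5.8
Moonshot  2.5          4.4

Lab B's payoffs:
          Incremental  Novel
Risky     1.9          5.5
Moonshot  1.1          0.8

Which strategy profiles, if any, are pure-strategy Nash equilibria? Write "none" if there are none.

(Risky, Novel) and (Moonshot, Incremental)

For each player, find the best response to each opponent profile; mutual best responses are the pure NE.
Lab A against Incremental: payoffs 0.3, 2.5 → best response Moonshot.
Lab A against Novel: payoffs 5.8, 4.4 → best response Risky.
Lab B against Risky: payoffs 1.9, 5.5 → best response Novel.
Lab B against Moonshot: payoffs 1.1, 0.8 → best response Incremental.
Mutual best responses: (Risky, Novel); (Moonshot, Incremental).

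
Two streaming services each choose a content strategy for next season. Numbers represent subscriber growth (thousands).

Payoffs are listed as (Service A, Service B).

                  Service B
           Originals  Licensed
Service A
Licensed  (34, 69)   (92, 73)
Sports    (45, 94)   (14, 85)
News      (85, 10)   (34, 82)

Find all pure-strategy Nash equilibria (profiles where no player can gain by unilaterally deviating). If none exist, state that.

Pure NE: (Licensed, Licensed)

Check each profile: it is a Nash equilibrium iff no player can strictly gain by switching unilaterally.
(Licensed, Originals): Service A can switch to Sports (34 → 45). Not NE.
(Licensed, Licensed): Service A gets 92, best alternative 34; Service B gets 73, best alternative 69. No profitable deviation — NE.
(Sports, Originals): Service A can switch to News (45 → 85). Not NE.
(Sports, Licensed): Service A can switch to Licensed (14 → 92). Not NE.
(News, Originals): Service B can switch to Licensed (10 → 82). Not NE.
(News, Licensed): Service A can switch to Licensed (34 → 92). Not NE.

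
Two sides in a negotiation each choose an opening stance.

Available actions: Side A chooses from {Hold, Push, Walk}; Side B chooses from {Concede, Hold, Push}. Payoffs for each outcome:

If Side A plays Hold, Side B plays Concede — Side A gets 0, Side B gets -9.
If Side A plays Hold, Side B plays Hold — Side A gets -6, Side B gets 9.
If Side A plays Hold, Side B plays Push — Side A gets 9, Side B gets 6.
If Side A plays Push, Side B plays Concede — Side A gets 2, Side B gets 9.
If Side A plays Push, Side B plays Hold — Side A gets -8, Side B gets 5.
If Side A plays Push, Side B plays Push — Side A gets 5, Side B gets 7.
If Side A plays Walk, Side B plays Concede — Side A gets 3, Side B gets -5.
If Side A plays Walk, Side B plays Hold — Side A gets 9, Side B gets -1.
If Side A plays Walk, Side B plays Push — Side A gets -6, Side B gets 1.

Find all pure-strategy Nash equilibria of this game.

No pure-strategy Nash equilibrium.

Mark each player's best response to every combination of opponents' strategies; a profile where every player is best-responding is a pure Nash equilibrium.
Side A against Concede: payoffs 0, 2, 3 → best response Walk.
Side A against Hold: payoffs -6, -8, 9 → best response Walk.
Side A against Push: payoffs 9, 5, -6 → best response Hold.
Side B against Hold: payoffs -9, 9, 6 → best response Hold.
Side B against Push: payoffs 9, 5, 7 → best response Concede.
Side B against Walk: payoffs -5, -1, 1 → best response Push.
No profile is a mutual best response for all players.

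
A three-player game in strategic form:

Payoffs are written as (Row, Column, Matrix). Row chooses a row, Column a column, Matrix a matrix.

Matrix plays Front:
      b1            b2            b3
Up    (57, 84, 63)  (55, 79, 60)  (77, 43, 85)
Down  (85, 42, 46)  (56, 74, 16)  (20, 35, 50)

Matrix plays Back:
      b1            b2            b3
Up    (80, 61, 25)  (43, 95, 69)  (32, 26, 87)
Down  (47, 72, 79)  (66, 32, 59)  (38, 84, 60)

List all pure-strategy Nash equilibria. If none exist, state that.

For each player, find the best response to each opponent profile; mutual best responses are the pure NE.
Row against (b1, Front): payoffs 57, 85 → best response Down.
Row against (b1, Back): payoffs 80, 47 → best response Up.
Row against (b2, Front): payoffs 55, 56 → best response Down.
Row against (b2, Back): payoffs 43, 66 → best response Down.
Row against (b3, Front): payoffs 77, 20 → best response Up.
Row against (b3, Back): payoffs 32, 38 → best response Down.
Column against (Up, Front): payoffs 84, 79, 43 → best response b1.
Column against (Up, Back): payoffs 61, 95, 26 → best response b2.
Column against (Down, Front): payoffs 42, 74, 35 → best response b2.
Column against (Down, Back): payoffs 72, 32, 84 → best response b3.
Matrix against (Up, b1): payoffs 63, 25 → best response Front.
Matrix against (Up, b2): payoffs 60, 69 → best response Back.
Matrix against (Up, b3): payoffs 85, 87 → best response Back.
Matrix against (Down, b1): payoffs 46, 79 → best response Back.
Matrix against (Down, b2): payoffs 16, 59 → best response Back.
Matrix against (Down, b3): payoffs 50, 60 → best response Back.
Mutual best responses: (Down, b3, Back).

Pure NE: (Down, b3, Back)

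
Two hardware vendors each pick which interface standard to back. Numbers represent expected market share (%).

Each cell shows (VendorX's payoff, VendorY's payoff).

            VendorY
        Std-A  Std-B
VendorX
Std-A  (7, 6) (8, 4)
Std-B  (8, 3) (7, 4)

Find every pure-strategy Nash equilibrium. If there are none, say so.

(Std-A, Std-A): VendorX can switch to Std-B (7 → 8). Not NE.
(Std-A, Std-B): VendorY can switch to Std-A (4 → 6). Not NE.
(Std-B, Std-A): VendorY can switch to Std-B (3 → 4). Not NE.
(Std-B, Std-B): VendorX can switch to Std-A (7 → 8). Not NE.

There is no pure-strategy Nash equilibrium.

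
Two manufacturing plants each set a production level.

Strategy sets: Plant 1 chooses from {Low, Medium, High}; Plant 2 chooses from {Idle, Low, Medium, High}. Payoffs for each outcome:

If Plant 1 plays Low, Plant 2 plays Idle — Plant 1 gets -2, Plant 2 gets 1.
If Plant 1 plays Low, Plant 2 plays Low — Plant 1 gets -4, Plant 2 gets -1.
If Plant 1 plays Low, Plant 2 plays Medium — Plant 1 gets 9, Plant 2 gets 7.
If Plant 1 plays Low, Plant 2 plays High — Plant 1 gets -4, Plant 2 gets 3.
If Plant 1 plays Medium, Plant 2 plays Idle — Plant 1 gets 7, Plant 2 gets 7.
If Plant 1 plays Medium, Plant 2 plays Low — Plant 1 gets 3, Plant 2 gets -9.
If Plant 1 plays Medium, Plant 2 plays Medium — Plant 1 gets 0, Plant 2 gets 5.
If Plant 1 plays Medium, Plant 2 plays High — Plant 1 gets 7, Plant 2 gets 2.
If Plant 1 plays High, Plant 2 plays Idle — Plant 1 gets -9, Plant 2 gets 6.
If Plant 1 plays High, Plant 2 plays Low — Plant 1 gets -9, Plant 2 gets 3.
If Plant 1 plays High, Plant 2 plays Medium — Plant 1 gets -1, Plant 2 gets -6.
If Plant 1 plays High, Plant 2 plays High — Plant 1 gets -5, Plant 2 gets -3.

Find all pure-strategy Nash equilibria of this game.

Plant 1 against Idle: payoffs -2, 7, -9 → best response Medium.
Plant 1 against Low: payoffs -4, 3, -9 → best response Medium.
Plant 1 against Medium: payoffs 9, 0, -1 → best response Low.
Plant 1 against High: payoffs -4, 7, -5 → best response Medium.
Plant 2 against Low: payoffs 1, -1, 7, 3 → best response Medium.
Plant 2 against Medium: payoffs 7, -9, 5, 2 → best response Idle.
Plant 2 against High: payoffs 6, 3, -6, -3 → best response Idle.
Mutual best responses: (Low, Medium); (Medium, Idle).

(Low, Medium); (Medium, Idle)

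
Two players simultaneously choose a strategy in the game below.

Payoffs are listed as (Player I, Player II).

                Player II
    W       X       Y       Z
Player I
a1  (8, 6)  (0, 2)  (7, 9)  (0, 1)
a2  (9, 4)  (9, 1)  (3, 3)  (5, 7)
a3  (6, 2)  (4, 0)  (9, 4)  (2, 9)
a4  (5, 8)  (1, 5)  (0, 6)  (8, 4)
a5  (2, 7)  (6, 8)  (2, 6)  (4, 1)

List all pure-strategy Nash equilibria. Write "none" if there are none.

(a1, W): Player I can switch to a2 (8 → 9). Not NE.
(a1, X): Player I can switch to a2 (0 → 9). Not NE.
(a1, Y): Player I can switch to a3 (7 → 9). Not NE.
(a1, Z): Player I can switch to a2 (0 → 5). Not NE.
(a2, W): Player II can switch to Z (4 → 7). Not NE.
(a2, X): Player II can switch to W (1 → 4). Not NE.
(a2, Y): Player I can switch to a1 (3 → 7). Not NE.
(a2, Z): Player I can switch to a4 (5 → 8). Not NE.
(The remaining 12 profiles each have a profitable deviation by the same check.)

There is no pure-strategy Nash equilibrium.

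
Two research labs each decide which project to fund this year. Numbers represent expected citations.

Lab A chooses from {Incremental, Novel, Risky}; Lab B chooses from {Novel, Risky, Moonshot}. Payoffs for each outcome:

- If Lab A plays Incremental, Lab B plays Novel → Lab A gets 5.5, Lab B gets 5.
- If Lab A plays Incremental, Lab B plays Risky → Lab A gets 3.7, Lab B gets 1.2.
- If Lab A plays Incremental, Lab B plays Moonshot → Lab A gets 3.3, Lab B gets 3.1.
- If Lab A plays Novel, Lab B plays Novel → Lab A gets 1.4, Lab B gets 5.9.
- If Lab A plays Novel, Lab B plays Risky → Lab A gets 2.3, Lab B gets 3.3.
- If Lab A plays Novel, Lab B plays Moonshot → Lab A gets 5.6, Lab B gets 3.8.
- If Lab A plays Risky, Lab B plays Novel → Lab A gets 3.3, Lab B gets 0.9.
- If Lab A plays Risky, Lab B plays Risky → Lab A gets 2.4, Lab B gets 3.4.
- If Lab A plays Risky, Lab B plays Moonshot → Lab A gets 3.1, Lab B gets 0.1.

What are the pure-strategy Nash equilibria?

Pure NE: (Incremental, Novel)

For each player, find the best response to each opponent profile; mutual best responses are the pure NE.
Lab A against Novel: payoffs 5.5, 1.4, 3.3 → best response Incremental.
Lab A against Risky: payoffs 3.7, 2.3, 2.4 → best response Incremental.
Lab A against Moonshot: payoffs 3.3, 5.6, 3.1 → best response Novel.
Lab B against Incremental: payoffs 5, 1.2, 3.1 → best response Novel.
Lab B against Novel: payoffs 5.9, 3.3, 3.8 → best response Novel.
Lab B against Risky: payoffs 0.9, 3.4, 0.1 → best response Risky.
Mutual best responses: (Incremental, Novel).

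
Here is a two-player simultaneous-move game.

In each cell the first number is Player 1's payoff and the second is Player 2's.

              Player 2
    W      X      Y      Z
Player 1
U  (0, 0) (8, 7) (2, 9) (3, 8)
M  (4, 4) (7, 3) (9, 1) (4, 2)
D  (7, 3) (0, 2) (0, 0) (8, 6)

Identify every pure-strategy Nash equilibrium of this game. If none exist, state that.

Player 1 against W: payoffs 0, 4, 7 → best response D.
Player 1 against X: payoffs 8, 7, 0 → best response U.
Player 1 against Y: payoffs 2, 9, 0 → best response M.
Player 1 against Z: payoffs 3, 4, 8 → best response D.
Player 2 against U: payoffs 0, 7, 9, 8 → best response Y.
Player 2 against M: payoffs 4, 3, 1, 2 → best response W.
Player 2 against D: payoffs 3, 2, 0, 6 → best response Z.
Mutual best responses: (D, Z).

(D, Z)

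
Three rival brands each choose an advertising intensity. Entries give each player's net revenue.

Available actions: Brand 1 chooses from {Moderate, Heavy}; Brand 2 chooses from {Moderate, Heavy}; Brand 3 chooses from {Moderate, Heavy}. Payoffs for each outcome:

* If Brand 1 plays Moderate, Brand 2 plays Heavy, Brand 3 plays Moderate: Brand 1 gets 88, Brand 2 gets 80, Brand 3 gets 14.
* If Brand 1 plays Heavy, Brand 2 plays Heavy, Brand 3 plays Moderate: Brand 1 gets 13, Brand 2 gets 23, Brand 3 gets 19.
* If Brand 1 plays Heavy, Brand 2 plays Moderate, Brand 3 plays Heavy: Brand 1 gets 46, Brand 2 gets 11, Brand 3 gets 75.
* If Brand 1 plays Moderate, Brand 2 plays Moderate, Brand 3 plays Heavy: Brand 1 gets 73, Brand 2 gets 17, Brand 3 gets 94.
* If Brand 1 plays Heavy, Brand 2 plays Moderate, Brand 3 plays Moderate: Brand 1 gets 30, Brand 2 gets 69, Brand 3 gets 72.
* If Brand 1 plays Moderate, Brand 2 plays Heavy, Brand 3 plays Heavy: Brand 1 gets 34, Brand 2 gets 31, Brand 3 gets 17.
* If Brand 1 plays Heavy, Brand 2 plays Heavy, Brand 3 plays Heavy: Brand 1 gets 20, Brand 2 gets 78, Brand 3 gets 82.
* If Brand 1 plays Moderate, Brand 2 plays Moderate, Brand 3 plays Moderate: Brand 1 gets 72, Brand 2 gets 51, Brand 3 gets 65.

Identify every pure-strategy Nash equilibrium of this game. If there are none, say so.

(Moderate, Heavy, Heavy)

(Moderate, Moderate, Moderate): Brand 2 can switch to Heavy (51 → 80). Not NE.
(Moderate, Moderate, Heavy): Brand 2 can switch to Heavy (17 → 31). Not NE.
(Moderate, Heavy, Moderate): Brand 3 can switch to Heavy (14 → 17). Not NE.
(Moderate, Heavy, Heavy): Brand 1 gets 34, best alternative 20; Brand 2 gets 31, best alternative 17; Brand 3 gets 17, best alternative 14. No profitable deviation — NE.
(Heavy, Moderate, Moderate): Brand 1 can switch to Moderate (30 → 72). Not NE.
(Heavy, Moderate, Heavy): Brand 1 can switch to Moderate (46 → 73). Not NE.
(Heavy, Heavy, Moderate): Brand 1 can switch to Moderate (13 → 88). Not NE.
(Heavy, Heavy, Heavy): Brand 1 can switch to Moderate (20 → 34). Not NE.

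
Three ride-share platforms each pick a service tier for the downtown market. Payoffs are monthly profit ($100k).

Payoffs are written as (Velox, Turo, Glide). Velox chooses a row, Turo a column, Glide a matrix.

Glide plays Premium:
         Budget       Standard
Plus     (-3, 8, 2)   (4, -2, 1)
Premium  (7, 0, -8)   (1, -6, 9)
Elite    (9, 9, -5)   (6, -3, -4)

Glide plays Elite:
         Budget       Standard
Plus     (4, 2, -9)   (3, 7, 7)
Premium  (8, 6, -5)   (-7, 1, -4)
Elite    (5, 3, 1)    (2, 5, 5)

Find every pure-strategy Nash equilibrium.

Mark each player's best response to every combination of opponents' strategies; a profile where every player is best-responding is a pure Nash equilibrium.
Velox against (Budget, Premium): payoffs -3, 7, 9 → best response Elite.
Velox against (Budget, Elite): payoffs 4, 8, 5 → best response Premium.
Velox against (Standard, Premium): payoffs 4, 1, 6 → best response Elite.
Velox against (Standard, Elite): payoffs 3, -7, 2 → best response Plus.
Turo against (Plus, Premium): payoffs 8, -2 → best response Budget.
Turo against (Plus, Elite): payoffs 2, 7 → best response Standard.
Turo against (Premium, Premium): payoffs 0, -6 → best response Budget.
Turo against (Premium, Elite): payoffs 6, 1 → best response Budget.
Turo against (Elite, Premium): payoffs 9, -3 → best response Budget.
Turo against (Elite, Elite): payoffs 3, 5 → best response Standard.
Glide against (Plus, Budget): payoffs 2, -9 → best response Premium.
Glide against (Plus, Standard): payoffs 1, 7 → best response Elite.
Glide against (Premium, Budget): payoffs -8, -5 → best response Elite.
Glide against (Premium, Standard): payoffs 9, -4 → best response Premium.
Glide against (Elite, Budget): payoffs -5, 1 → best response Elite.
Glide against (Elite, Standard): payoffs -4, 5 → best response Elite.
Mutual best responses: (Plus, Standard, Elite); (Premium, Budget, Elite).

Pure-strategy Nash equilibria: (Plus, Standard, Elite) and (Premium, Budget, Elite)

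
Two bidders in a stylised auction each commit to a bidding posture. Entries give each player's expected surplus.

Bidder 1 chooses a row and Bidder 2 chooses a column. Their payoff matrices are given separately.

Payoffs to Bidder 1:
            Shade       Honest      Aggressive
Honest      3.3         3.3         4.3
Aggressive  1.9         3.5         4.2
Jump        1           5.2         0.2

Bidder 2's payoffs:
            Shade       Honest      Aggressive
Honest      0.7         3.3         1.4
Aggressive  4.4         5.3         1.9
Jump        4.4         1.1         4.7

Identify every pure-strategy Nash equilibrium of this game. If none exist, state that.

No pure-strategy Nash equilibrium.

(Honest, Shade): Bidder 2 can switch to Honest (0.7 → 3.3). Not NE.
(Honest, Honest): Bidder 1 can switch to Aggressive (3.3 → 3.5). Not NE.
(Honest, Aggressive): Bidder 2 can switch to Honest (1.4 → 3.3). Not NE.
(Aggressive, Shade): Bidder 1 can switch to Honest (1.9 → 3.3). Not NE.
(Aggressive, Honest): Bidder 1 can switch to Jump (3.5 → 5.2). Not NE.
(Aggressive, Aggressive): Bidder 1 can switch to Honest (4.2 → 4.3). Not NE.
(The remaining 3 profiles each have a profitable deviation by the same check.)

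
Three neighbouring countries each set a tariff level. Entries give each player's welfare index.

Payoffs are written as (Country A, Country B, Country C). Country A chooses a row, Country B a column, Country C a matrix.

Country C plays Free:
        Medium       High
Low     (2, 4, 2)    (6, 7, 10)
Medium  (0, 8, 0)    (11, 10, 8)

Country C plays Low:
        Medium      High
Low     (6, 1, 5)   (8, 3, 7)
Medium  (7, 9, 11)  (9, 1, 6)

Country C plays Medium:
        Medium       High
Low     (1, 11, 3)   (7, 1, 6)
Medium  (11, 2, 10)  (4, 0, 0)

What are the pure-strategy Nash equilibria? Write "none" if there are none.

(Low, Medium, Free): Country B can switch to High (4 → 7). Not NE.
(Low, Medium, Low): Country A can switch to Medium (6 → 7). Not NE.
(Low, Medium, Medium): Country A can switch to Medium (1 → 11). Not NE.
(Low, High, Free): Country A can switch to Medium (6 → 11). Not NE.
(Low, High, Low): Country A can switch to Medium (8 → 9). Not NE.
(Low, High, Medium): Country B can switch to Medium (1 → 11). Not NE.
(Medium, Medium, Low): Country A gets 7, best alternative 6; Country B gets 9, best alternative 1; Country C gets 11, best alternative 10. No profitable deviation — NE.
(Medium, High, Free): Country A gets 11, best alternative 6; Country B gets 10, best alternative 8; Country C gets 8, best alternative 6. No profitable deviation — NE.
(The remaining 4 profiles each have a profitable deviation by the same check.)

(Medium, Medium, Low); (Medium, High, Free)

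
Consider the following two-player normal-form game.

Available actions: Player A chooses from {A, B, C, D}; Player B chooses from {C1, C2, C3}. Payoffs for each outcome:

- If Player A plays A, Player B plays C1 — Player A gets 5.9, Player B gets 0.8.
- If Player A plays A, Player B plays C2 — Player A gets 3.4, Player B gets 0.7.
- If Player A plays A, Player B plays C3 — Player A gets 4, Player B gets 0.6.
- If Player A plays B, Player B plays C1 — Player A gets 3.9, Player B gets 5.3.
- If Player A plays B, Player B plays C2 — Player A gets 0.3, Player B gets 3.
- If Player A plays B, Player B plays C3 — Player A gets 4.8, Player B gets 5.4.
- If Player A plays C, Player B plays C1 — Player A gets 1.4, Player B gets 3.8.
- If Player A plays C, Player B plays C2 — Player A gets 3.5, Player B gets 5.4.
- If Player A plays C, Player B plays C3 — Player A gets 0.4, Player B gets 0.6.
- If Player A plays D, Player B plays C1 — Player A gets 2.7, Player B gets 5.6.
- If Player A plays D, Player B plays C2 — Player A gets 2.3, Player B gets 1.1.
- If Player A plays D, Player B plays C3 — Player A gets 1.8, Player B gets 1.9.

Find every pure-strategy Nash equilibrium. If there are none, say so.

The pure Nash equilibria are (A, C1) and (B, C3) and (C, C2).

(A, C1): Player A gets 5.9, best alternative 3.9; Player B gets 0.8, best alternative 0.7. No profitable deviation — NE.
(A, C2): Player A can switch to C (3.4 → 3.5). Not NE.
(A, C3): Player A can switch to B (4 → 4.8). Not NE.
(B, C1): Player A can switch to A (3.9 → 5.9). Not NE.
(B, C2): Player A can switch to A (0.3 → 3.4). Not NE.
(B, C3): Player A gets 4.8, best alternative 4; Player B gets 5.4, best alternative 5.3. No profitable deviation — NE.
(C, C1): Player A can switch to A (1.4 → 5.9). Not NE.
(C, C2): Player A gets 3.5, best alternative 3.4; Player B gets 5.4, best alternative 3.8. No profitable deviation — NE.
(C, C3): Player A can switch to A (0.4 → 4). Not NE.
(D, C1): Player A can switch to A (2.7 → 5.9). Not NE.
(D, C2): Player A can switch to A (2.3 → 3.4). Not NE.
(D, C3): Player A can switch to A (1.8 → 4). Not NE.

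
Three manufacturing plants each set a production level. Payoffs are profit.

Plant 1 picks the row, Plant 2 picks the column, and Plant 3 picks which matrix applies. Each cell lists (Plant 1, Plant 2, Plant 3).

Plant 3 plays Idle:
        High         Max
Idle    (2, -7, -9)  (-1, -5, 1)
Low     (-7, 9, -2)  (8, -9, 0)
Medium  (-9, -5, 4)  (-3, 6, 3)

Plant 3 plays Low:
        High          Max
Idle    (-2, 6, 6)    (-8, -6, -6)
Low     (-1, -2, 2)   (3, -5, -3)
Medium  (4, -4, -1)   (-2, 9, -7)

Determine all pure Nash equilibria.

(Idle, High, Idle): Plant 2 can switch to Max (-7 → -5). Not NE.
(Idle, High, Low): Plant 1 can switch to Low (-2 → -1). Not NE.
(Idle, Max, Idle): Plant 1 can switch to Low (-1 → 8). Not NE.
(Idle, Max, Low): Plant 1 can switch to Low (-8 → 3). Not NE.
(Low, High, Idle): Plant 1 can switch to Idle (-7 → 2). Not NE.
(Low, High, Low): Plant 1 can switch to Medium (-1 → 4). Not NE.
(Low, Max, Idle): Plant 2 can switch to High (-9 → 9). Not NE.
(Low, Max, Low): Plant 2 can switch to High (-5 → -2). Not NE.
(Medium, High, Idle): Plant 1 can switch to Idle (-9 → 2). Not NE.
(Medium, High, Low): Plant 2 can switch to Max (-4 → 9). Not NE.
(Medium, Max, Idle): Plant 1 can switch to Idle (-3 → -1). Not NE.
(Medium, Max, Low): Plant 1 can switch to Low (-2 → 3). Not NE.

This game has no pure Nash equilibrium.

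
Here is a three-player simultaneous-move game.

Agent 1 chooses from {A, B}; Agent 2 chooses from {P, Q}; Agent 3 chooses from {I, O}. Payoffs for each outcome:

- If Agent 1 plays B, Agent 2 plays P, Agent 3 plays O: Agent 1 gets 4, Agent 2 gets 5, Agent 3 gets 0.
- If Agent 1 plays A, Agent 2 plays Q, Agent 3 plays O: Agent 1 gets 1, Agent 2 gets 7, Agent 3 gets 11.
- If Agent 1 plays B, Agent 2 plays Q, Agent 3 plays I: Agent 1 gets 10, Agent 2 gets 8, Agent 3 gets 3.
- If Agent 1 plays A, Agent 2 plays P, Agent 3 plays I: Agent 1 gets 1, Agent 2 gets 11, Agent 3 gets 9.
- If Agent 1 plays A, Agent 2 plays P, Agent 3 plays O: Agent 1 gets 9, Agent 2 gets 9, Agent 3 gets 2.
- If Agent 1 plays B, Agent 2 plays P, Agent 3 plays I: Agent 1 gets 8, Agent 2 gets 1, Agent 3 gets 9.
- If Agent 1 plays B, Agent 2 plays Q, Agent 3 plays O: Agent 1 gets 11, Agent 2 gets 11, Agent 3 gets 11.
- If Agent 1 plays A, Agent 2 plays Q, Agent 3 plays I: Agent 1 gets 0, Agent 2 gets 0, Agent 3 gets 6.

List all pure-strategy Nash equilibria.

Pure NE: (B, Q, O)

Agent 1 against (P, I): payoffs 1, 8 → best response B.
Agent 1 against (P, O): payoffs 9, 4 → best response A.
Agent 1 against (Q, I): payoffs 0, 10 → best response B.
Agent 1 against (Q, O): payoffs 1, 11 → best response B.
Agent 2 against (A, I): payoffs 11, 0 → best response P.
Agent 2 against (A, O): payoffs 9, 7 → best response P.
Agent 2 against (B, I): payoffs 1, 8 → best response Q.
Agent 2 against (B, O): payoffs 5, 11 → best response Q.
Agent 3 against (A, P): payoffs 9, 2 → best response I.
Agent 3 against (A, Q): payoffs 6, 11 → best response O.
Agent 3 against (B, P): payoffs 9, 0 → best response I.
Agent 3 against (B, Q): payoffs 3, 11 → best response O.
Mutual best responses: (B, Q, O).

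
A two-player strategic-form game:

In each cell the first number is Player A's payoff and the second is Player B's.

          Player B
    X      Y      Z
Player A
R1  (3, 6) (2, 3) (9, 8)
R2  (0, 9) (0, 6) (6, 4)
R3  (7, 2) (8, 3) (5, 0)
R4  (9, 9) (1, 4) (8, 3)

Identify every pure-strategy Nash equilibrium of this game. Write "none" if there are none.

For each strategy profile, look for a profitable unilateral deviation.
(R1, X): Player A can switch to R3 (3 → 7). Not NE.
(R1, Y): Player A can switch to R3 (2 → 8). Not NE.
(R1, Z): Player A gets 9, best alternative 8; Player B gets 8, best alternative 6. No profitable deviation — NE.
(R2, X): Player A can switch to R1 (0 → 3). Not NE.
(R2, Y): Player A can switch to R1 (0 → 2). Not NE.
(R2, Z): Player A can switch to R1 (6 → 9). Not NE.
(R3, X): Player A can switch to R4 (7 → 9). Not NE.
(R3, Y): Player A gets 8, best alternative 2; Player B gets 3, best alternative 2. No profitable deviation — NE.
(R3, Z): Player A can switch to R1 (5 → 9). Not NE.
(R4, X): Player A gets 9, best alternative 7; Player B gets 9, best alternative 4. No profitable deviation — NE.
(R4, Y): Player A can switch to R1 (1 → 2). Not NE.
(The remaining 1 profile has a profitable deviation by the same check.)

(R1, Z), (R3, Y), (R4, X)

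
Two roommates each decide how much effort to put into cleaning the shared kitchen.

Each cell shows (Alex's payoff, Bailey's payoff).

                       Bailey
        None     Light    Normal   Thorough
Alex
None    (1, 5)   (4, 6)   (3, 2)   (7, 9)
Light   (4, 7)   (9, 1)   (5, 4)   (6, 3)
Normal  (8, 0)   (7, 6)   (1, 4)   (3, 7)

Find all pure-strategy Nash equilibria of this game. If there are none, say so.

(None, Thorough)

Alex against None: payoffs 1, 4, 8 → best response Normal.
Alex against Light: payoffs 4, 9, 7 → best response Light.
Alex against Normal: payoffs 3, 5, 1 → best response Light.
Alex against Thorough: payoffs 7, 6, 3 → best response None.
Bailey against None: payoffs 5, 6, 2, 9 → best response Thorough.
Bailey against Light: payoffs 7, 1, 4, 3 → best response None.
Bailey against Normal: payoffs 0, 6, 4, 7 → best response Thorough.
Mutual best responses: (None, Thorough).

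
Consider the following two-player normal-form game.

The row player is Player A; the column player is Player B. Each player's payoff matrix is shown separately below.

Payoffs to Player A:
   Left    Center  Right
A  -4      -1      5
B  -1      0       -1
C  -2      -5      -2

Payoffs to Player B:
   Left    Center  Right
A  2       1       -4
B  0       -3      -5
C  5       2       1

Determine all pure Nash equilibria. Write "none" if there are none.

(B, Left)

(A, Left): Player A can switch to B (-4 → -1). Not NE.
(A, Center): Player A can switch to B (-1 → 0). Not NE.
(A, Right): Player B can switch to Left (-4 → 2). Not NE.
(B, Left): Player A gets -1, best alternative -2; Player B gets 0, best alternative -3. No profitable deviation — NE.
(B, Center): Player B can switch to Left (-3 → 0). Not NE.
(B, Right): Player A can switch to A (-1 → 5). Not NE.
(C, Left): Player A can switch to B (-2 → -1). Not NE.
(C, Center): Player A can switch to A (-5 → -1). Not NE.
(C, Right): Player A can switch to A (-2 → 5). Not NE.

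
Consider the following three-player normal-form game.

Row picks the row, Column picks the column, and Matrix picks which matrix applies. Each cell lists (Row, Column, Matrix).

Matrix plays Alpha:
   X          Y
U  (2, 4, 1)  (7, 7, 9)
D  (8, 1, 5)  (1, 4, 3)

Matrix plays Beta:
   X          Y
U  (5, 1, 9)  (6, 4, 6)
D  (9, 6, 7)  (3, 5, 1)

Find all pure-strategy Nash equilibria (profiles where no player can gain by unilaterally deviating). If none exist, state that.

The pure Nash equilibria are (U, Y, Alpha) and (D, X, Beta).

For each player, find the best response to each opponent profile; mutual best responses are the pure NE.
Row against (X, Alpha): payoffs 2, 8 → best response D.
Row against (X, Beta): payoffs 5, 9 → best response D.
Row against (Y, Alpha): payoffs 7, 1 → best response U.
Row against (Y, Beta): payoffs 6, 3 → best response U.
Column against (U, Alpha): payoffs 4, 7 → best response Y.
Column against (U, Beta): payoffs 1, 4 → best response Y.
Column against (D, Alpha): payoffs 1, 4 → best response Y.
Column against (D, Beta): payoffs 6, 5 → best response X.
Matrix against (U, X): payoffs 1, 9 → best response Beta.
Matrix against (U, Y): payoffs 9, 6 → best response Alpha.
Matrix against (D, X): payoffs 5, 7 → best response Beta.
Matrix against (D, Y): payoffs 3, 1 → best response Alpha.
Mutual best responses: (U, Y, Alpha); (D, X, Beta).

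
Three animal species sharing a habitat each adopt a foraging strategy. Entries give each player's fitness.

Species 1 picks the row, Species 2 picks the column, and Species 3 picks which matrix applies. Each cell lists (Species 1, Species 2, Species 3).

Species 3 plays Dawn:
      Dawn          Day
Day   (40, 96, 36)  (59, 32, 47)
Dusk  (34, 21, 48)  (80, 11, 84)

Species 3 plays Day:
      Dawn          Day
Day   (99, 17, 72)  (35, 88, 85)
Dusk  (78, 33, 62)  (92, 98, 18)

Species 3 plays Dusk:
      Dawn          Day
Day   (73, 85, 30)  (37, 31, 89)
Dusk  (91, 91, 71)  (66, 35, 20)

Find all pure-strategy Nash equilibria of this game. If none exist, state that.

Species 1 against (Dawn, Dawn): payoffs 40, 34 → best response Day.
Species 1 against (Dawn, Day): payoffs 99, 78 → best response Day.
Species 1 against (Dawn, Dusk): payoffs 73, 91 → best response Dusk.
Species 1 against (Day, Dawn): payoffs 59, 80 → best response Dusk.
Species 1 against (Day, Day): payoffs 35, 92 → best response Dusk.
Species 1 against (Day, Dusk): payoffs 37, 66 → best response Dusk.
Species 2 against (Day, Dawn): payoffs 96, 32 → best response Dawn.
Species 2 against (Day, Day): payoffs 17, 88 → best response Day.
Species 2 against (Day, Dusk): payoffs 85, 31 → best response Dawn.
Species 2 against (Dusk, Dawn): payoffs 21, 11 → best response Dawn.
Species 2 against (Dusk, Day): payoffs 33, 98 → best response Day.
Species 2 against (Dusk, Dusk): payoffs 91, 35 → best response Dawn.
Species 3 against (Day, Dawn): payoffs 36, 72, 30 → best response Day.
Species 3 against (Day, Day): payoffs 47, 85, 89 → best response Dusk.
Species 3 against (Dusk, Dawn): payoffs 48, 62, 71 → best response Dusk.
Species 3 against (Dusk, Day): payoffs 84, 18, 20 → best response Dawn.
Mutual best responses: (Dusk, Dawn, Dusk).

(Dusk, Dawn, Dusk)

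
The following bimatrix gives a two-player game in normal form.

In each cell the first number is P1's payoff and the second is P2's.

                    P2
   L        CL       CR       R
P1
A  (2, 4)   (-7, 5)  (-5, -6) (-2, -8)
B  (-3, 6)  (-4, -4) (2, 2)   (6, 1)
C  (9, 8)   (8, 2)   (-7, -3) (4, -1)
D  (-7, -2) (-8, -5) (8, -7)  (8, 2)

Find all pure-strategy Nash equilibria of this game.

(A, L): P1 can switch to C (2 → 9). Not NE.
(A, CL): P1 can switch to B (-7 → -4). Not NE.
(A, CR): P1 can switch to B (-5 → 2). Not NE.
(A, R): P1 can switch to B (-2 → 6). Not NE.
(B, L): P1 can switch to A (-3 → 2). Not NE.
(B, CL): P1 can switch to C (-4 → 8). Not NE.
(B, CR): P1 can switch to D (2 → 8). Not NE.
(B, R): P1 can switch to D (6 → 8). Not NE.
(C, L): P1 gets 9, best alternative 2; P2 gets 8, best alternative 2. No profitable deviation — NE.
(C, CL): P2 can switch to L (2 → 8). Not NE.
(C, CR): P1 can switch to A (-7 → -5). Not NE.
(C, R): P1 can switch to B (4 → 6). Not NE.
(D, L): P1 can switch to A (-7 → 2). Not NE.
(D, R): P1 gets 8, best alternative 6; P2 gets 2, best alternative -2. No profitable deviation — NE.
(The remaining 2 profiles each have a profitable deviation by the same check.)

The pure Nash equilibria are (C, L), (D, R).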